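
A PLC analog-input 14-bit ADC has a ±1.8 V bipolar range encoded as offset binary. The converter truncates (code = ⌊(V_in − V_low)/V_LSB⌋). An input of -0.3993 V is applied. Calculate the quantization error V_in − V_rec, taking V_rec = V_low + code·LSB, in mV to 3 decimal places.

LSB = 3.6/2^14 = 219.73 µV.
Scaled input = 6374.7413 LSBs, so code = 6374.
Reconstructed: -0.39946289 V.
Error = -0.3993 − (−0.39946289) = 0.000162891 V = 0.163 mV.

0.163 mV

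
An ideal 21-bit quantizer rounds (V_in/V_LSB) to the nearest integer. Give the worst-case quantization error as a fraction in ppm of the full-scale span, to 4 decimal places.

0.2384 ppm

Rounding → worst-case error = ½ LSB = V_FS/2^22, so 1e+06/4194304 = 0.238419 ppm of full scale.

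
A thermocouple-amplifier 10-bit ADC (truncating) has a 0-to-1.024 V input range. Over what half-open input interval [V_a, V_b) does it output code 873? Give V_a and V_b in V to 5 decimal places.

[0.87300 V, 0.87400 V)

LSB = 1.024/2^10 = 1.000 mV.
V_a = V_low + 873·LSB = 0.873 V; V_b = V_low + 874·LSB = 0.874 V.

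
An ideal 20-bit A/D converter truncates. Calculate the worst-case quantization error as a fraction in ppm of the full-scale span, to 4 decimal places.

Truncating → worst-case error = 1 LSB = V_FS/2^20, so 1e+06/1048576 = 0.953674 ppm of full scale.

0.9537 ppm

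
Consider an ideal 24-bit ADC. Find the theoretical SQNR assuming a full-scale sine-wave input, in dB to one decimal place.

SNR ≈ 6.02·N + 1.76 dB = 6.02·24 + 1.76 = 146.24 dB.

146.2 dB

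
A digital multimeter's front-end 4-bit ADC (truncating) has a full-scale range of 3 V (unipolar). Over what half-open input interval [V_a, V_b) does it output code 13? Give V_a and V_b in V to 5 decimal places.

LSB = 3/2^4 = 187.500 mV.
V_a = V_low + 13·LSB = 2.4375 V; V_b = V_low + 14·LSB = 2.625 V.

[2.43750 V, 2.62500 V)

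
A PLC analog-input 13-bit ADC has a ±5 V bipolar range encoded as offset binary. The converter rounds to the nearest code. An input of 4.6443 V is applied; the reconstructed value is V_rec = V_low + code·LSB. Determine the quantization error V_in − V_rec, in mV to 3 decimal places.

One LSB is 10 V / 8192 = 1.221 mV.
Scaled input = 7900.6106 LSBs, so code = 7901.
Code 7901 maps back to (−5) + 7901×0.0012207 V = 4.6447754 V.
Difference: -0.000475391 V → -0.475 mV.

-0.475 mV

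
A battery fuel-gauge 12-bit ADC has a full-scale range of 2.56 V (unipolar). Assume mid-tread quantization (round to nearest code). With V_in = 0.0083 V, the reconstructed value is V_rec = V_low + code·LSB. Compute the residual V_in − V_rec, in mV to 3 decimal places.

0.175 mV

One LSB is 2.56 V / 4096 = 0.625 mV.
(V_in − V_low)/LSB = (0.0083 − 0)/0.000625 = 13.2800 → code 13 (round).
Code 13 maps back to 0 + 13×0.000625 V = 0.008125 V.
V_in − V_rec = 0.000175 V = 0.175 mV.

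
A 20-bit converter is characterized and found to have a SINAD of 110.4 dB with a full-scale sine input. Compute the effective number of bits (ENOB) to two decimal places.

18.05 bits

ENOB = (SINAD − 1.76) / 6.02 = (110.4 − 1.76)/6.02 = 18.047.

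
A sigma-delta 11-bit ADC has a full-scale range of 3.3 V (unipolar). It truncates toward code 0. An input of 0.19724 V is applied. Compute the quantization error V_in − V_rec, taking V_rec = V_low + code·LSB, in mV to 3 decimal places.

0.658 mV

LSB = 3.3/2^11 = 1.611 mV.
Scaled input = 122.4083 LSBs, so code = 122.
V_rec = 0 + 122·0.00161133 = 0.19658203 V.
Difference: 0.000657969 V → 0.658 mV.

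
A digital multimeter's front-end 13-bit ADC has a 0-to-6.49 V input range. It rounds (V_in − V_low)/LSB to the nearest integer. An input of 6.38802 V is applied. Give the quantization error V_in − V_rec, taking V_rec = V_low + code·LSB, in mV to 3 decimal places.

0.218 mV

Step size: 6.49 V ÷ 2^13 = 0.792 mV.
Scaled input = 8063.2758 LSBs, so code = 8063.
Code 8063 maps back to 0 + 8063×0.000792236 V = 6.3878015 V.
V_in − V_rec = 0.000218486 V = 0.218 mV.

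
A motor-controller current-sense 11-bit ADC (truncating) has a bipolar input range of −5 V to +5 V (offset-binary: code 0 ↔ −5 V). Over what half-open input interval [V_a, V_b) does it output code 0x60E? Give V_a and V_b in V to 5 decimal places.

LSB = 10/2^11 = 4.883 mV.
Code 0x60E = 1550 decimal.
V_a = V_low + 1550·LSB = 2.56836 V; V_b = V_low + 1551·LSB = 2.57324 V.

[2.56836 V, 2.57324 V)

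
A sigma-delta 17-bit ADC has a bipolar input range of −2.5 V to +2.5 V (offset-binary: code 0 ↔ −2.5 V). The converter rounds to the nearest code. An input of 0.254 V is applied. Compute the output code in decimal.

code 72194

LSB = 5 V / 131072 = 38.15 µV.
(0.254 − (−2.5)) / 3.8147e-05 = 72194.458 LSBs.
So the output code is 72194.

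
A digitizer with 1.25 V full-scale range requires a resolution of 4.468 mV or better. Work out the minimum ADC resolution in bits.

Number of steps required ≥ 1.25 V / 4.468 mV = 279.77.
Need 2^N ≥ 279.77; 2^8 = 256, 2^9 = 512.
Minimum N = 9.

9 bits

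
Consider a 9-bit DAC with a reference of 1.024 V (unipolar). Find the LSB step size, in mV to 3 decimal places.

Full-scale span = 1.024 V.
LSB = 1.024 / 2^9 = 1.024 / 512 = 0.002 V = 2.000 mV.

2.000 mV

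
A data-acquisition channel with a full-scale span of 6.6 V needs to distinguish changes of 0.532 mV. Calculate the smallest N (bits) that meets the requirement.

14 bits

Number of steps required ≥ 6.6 V / 0.532 mV = 12406.02.
Need 2^N ≥ 12406.02; 2^13 = 8192, 2^14 = 16384.
Minimum N = 14.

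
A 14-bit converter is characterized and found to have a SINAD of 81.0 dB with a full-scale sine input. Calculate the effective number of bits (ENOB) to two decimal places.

ENOB = (SINAD − 1.76) / 6.02 = (81.0 − 1.76)/6.02 = 13.163.

13.16 bits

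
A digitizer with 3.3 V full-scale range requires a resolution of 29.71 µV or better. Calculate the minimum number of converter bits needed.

17 bits

Number of steps required ≥ 3.3 V / 29.71 µV = 111073.71.
Need 2^N ≥ 111073.71; 2^16 = 65536, 2^17 = 131072.
Minimum N = 17.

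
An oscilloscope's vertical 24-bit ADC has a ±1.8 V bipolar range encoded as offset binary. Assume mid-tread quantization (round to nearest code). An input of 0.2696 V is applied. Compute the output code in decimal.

Full-scale span = 3.6 V; LSB = 3.6/2^24 = 0.21 µV.
(0.2696 − (−1.8)) / 2.14577e-07 = 9645035.065 LSBs.
round(9645035.065) = 9645035.

code 9645035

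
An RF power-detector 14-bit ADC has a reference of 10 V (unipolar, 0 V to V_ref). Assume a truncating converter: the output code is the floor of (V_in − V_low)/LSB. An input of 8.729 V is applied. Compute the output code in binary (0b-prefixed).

Full-scale span = 10 V; LSB = 10/2^14 = 0.610 mV.
(V_in − V_low)/LSB = (8.729 − 0) / 0.000610352 = 14301.594.
⌊·⌋(14301.594) = 14301.
In binary (0b-prefixed): 0b11011111011101.

code 0b11011111011101 (decimal 14301)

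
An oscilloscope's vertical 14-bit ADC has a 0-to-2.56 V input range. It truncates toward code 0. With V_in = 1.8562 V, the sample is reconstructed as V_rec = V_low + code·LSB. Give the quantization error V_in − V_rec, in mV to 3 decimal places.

0.106 mV

Step size: 2.56 V ÷ 2^14 = 156.25 µV.
(1.8562 − 0)/0.00015625 = 11879.6800; ⌊·⌋ gives code 11879.
V_rec = 0 + 11879·0.00015625 = 1.8560938 V.
Error = 1.8562 − 1.8560938 = 0.00010625 V = 0.106 mV.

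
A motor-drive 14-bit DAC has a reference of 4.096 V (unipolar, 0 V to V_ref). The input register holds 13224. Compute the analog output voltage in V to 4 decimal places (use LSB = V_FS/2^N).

LSB = 4.096 V / 2^14 = 250.00 µV.
V_out = 0 + 13224 × 0.00025 V = 3.306 V.

3.3060 V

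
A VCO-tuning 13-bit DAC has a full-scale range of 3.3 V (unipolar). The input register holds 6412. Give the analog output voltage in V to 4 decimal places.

2.5830 V

LSB = 3.3 V / 2^13 = 402.83 µV.
V_out = 0 + 6412 × 0.000402832 V = 2.58296 V.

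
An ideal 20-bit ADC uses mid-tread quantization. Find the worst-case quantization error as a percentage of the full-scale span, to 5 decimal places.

0.00005 %

Rounding → worst-case error = ½ LSB = V_FS/2^21, so 100/2097152 = 4.76837e-05 % of full scale.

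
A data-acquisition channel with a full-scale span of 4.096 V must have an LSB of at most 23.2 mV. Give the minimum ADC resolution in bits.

Number of steps required ≥ 4.096 V / 23.2 mV = 176.55.
Need 2^N ≥ 176.55; 2^7 = 128, 2^8 = 256.
Minimum N = 8.

8 bits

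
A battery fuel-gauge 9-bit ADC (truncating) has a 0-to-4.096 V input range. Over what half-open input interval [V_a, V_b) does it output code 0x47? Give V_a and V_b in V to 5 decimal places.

[0.56800 V, 0.57600 V)

LSB = 4.096/2^9 = 8.000 mV.
Code 0x47 = 71 decimal.
V_a = V_low + 71·LSB = 0.568 V; V_b = V_low + 72·LSB = 0.576 V.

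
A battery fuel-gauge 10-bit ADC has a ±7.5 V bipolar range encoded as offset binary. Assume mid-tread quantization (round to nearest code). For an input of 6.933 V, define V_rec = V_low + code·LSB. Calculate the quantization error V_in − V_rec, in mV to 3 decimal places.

4.289 mV

LSB = 15/2^10 = 14.648 mV.
(V_in − V_low)/LSB = (6.933 − (−7.5))/0.0146484 = 985.2928 → code 985 (round).
V_rec = (−7.5) + 985·0.0146484 = 6.9287109 V.
V_in − V_rec = 0.00428906 V = 4.289 mV.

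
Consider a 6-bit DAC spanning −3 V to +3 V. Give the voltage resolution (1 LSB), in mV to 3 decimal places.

93.750 mV

Full-scale span = 6 V.
LSB = 6 / 2^6 = 6 / 64 = 0.09375 V = 93.750 mV.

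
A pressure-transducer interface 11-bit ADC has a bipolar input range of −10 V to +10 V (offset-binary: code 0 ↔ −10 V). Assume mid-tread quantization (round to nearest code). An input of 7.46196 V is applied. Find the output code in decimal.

Full-scale span = 20 V; LSB = 20/2^11 = 9.766 mV.
Input sits at 1788.105 steps above V_low.
So the output code is 1788.

code 1788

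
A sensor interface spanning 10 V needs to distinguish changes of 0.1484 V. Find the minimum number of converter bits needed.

Number of steps required ≥ 10 V / 0.1484 V = 67.39.
Need 2^N ≥ 67.39; 2^6 = 64, 2^7 = 128.
Minimum N = 7.

7 bits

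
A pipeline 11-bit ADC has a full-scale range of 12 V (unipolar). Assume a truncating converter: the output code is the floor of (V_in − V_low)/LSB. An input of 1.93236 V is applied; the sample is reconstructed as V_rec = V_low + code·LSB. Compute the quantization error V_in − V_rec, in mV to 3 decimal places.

One LSB is 12 V / 2048 = 5.859 mV.
(1.93236 − 0)/0.00585938 = 329.7894; ⌊·⌋ gives code 329.
Reconstructed: 1.9277344 V.
Error = 1.93236 − 1.9277344 = 0.00462563 V = 4.626 mV.

4.626 mV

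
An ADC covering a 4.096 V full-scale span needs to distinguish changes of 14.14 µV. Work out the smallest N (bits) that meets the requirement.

19 bits

Number of steps required ≥ 4.096 V / 14.14 µV = 289674.68.
Need 2^N ≥ 289674.68; 2^18 = 262144, 2^19 = 524288.
Minimum N = 19.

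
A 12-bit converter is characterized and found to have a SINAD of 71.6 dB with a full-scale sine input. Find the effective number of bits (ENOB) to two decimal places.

ENOB = (SINAD − 1.76) / 6.02 = (71.6 − 1.76)/6.02 = 11.601.

11.60 bits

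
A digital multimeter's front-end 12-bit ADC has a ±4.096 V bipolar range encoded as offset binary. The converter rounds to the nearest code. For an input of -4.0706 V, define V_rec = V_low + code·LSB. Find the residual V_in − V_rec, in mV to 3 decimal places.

LSB = 8.192/2^12 = 2.000 mV.
(V_in − V_low)/LSB = (-4.0706 − (−4.096))/0.002 = 12.7000 → code 13 (round).
V_rec = (−4.096) + 13·0.002 = -4.07 V.
V_in − V_rec = -0.0006 V = -0.600 mV.

-0.600 mV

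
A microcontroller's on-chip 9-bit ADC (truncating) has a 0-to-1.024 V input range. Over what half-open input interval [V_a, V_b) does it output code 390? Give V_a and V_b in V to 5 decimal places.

LSB = 1.024/2^9 = 2.000 mV.
V_a = V_low + 390·LSB = 0.78 V; V_b = V_low + 391·LSB = 0.782 V.

[0.78000 V, 0.78200 V)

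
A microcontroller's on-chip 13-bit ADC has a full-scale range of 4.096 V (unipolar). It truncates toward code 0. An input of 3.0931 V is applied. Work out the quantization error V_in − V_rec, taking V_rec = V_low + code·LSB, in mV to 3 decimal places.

Step size: 4.096 V ÷ 2^13 = 0.500 mV.
(3.0931 − 0)/0.0005 = 6186.2000; ⌊·⌋ gives code 6186.
Code 6186 maps back to 0 + 6186×0.0005 V = 3.093 V.
V_in − V_rec = 0.0001 V = 0.100 mV.

0.100 mV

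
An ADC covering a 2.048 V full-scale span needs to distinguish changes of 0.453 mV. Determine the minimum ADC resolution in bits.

13 bits

Number of steps required ≥ 2.048 V / 0.453 mV = 4520.97.
Need 2^N ≥ 4520.97; 2^12 = 4096, 2^13 = 8192.
Minimum N = 13.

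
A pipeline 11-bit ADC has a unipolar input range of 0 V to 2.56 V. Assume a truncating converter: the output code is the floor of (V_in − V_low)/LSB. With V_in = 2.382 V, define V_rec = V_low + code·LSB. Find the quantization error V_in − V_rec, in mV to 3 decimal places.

One LSB is 2.56 V / 2048 = 1.250 mV.
Scaled input = 1905.6000 LSBs, so code = 1905.
Code 1905 maps back to 0 + 1905×0.00125 V = 2.38125 V.
V_in − V_rec = 0.00075 V = 0.750 mV.

0.750 mV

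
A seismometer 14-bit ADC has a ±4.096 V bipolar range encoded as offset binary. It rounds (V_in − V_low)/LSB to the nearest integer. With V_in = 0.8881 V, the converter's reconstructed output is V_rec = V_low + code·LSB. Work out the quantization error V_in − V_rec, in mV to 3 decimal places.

Step size: 8.192 V ÷ 2^14 = 0.500 mV.
(0.8881 − (−4.096))/0.0005 = 9968.2000; round gives code 9968.
V_rec = (−4.096) + 9968·0.0005 = 0.888 V.
Error = 0.8881 − 0.888 = 0.0001 V = 0.100 mV.

0.100 mV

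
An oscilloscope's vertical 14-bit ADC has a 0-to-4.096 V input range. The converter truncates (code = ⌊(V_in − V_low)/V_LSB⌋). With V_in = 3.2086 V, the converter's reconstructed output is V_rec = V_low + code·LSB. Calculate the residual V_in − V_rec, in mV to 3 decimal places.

One LSB is 4.096 V / 16384 = 250.00 µV.
(3.2086 − 0)/0.00025 = 12834.4000; ⌊·⌋ gives code 12834.
Reconstructed: 3.2085 V.
Difference: 0.0001 V → 0.100 mV.

0.100 mV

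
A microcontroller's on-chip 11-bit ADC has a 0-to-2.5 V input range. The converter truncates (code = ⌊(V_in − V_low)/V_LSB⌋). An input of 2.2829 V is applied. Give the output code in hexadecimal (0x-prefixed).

LSB = 2.5 V / 2048 = 1.221 mV.
Input sits at 1870.152 steps above V_low.
⌊·⌋(1870.152) = 1870.
In hexadecimal (0x-prefixed): 0x74E.

code 0x74E (decimal 1870)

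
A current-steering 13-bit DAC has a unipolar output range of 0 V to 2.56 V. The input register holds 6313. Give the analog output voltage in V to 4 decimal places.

1.9728 V

LSB = 2.56 V / 2^13 = 312.50 µV.
V_out = 0 + 6313 × 0.0003125 V = 1.97281 V.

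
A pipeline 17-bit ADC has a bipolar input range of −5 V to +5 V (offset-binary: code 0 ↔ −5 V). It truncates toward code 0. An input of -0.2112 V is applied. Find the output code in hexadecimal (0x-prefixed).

code 0xF52F (decimal 62767)

LSB = 10 V / 131072 = 76.29 µV.
(V_in − V_low)/LSB = (-0.2112 − (−5)) / 7.62939e-05 = 62767.759.
Floor → code 62767.
In hexadecimal (0x-prefixed): 0xF52F.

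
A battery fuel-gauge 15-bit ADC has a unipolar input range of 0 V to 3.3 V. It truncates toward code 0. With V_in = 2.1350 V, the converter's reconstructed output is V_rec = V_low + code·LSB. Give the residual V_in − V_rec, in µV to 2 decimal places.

90.94 µV

Step size: 3.3 V ÷ 2^15 = 100.71 µV.
(V_in − V_low)/LSB = (2.1350 − 0)/0.000100708 = 21199.9030 → code 21199 (floor).
V_rec = 0 + 21199·0.000100708 = 2.1349091 V.
V_in − V_rec = 9.09424e-05 V = 90.94 µV.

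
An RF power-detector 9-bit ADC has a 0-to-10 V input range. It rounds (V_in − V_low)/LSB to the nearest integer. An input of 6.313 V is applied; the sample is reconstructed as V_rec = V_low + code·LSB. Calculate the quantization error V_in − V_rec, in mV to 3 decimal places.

One LSB is 10 V / 512 = 19.531 mV.
Scaled input = 323.2256 LSBs, so code = 323.
Code 323 maps back to 0 + 323×0.0195312 V = 6.3085938 V.
Difference: 0.00440625 V → 4.406 mV.

4.406 mV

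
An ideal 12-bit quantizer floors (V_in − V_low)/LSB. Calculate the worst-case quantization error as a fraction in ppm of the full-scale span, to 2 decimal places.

244.14 ppm

Truncating → worst-case error = 1 LSB = V_FS/2^12, so 1e+06/4096 = 244.141 ppm of full scale.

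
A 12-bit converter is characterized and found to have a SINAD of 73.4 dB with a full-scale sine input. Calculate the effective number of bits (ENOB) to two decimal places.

ENOB = (SINAD − 1.76) / 6.02 = (73.4 − 1.76)/6.02 = 11.900.

11.90 bits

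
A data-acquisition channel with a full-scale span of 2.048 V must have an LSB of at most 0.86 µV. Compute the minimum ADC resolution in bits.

Number of steps required ≥ 2.048 V / 0.86 µV = 2381395.35.
Need 2^N ≥ 2381395.35; 2^21 = 2097152, 2^22 = 4194304.
Minimum N = 22.

22 bits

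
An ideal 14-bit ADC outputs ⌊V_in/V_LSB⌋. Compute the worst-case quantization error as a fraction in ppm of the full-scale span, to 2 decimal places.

61.04 ppm

Truncating → worst-case error = 1 LSB = V_FS/2^14, so 1e+06/16384 = 61.0352 ppm of full scale.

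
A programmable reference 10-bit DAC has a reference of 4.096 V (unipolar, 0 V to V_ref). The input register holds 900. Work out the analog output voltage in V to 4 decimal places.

LSB = 4.096 V / 2^10 = 4.000 mV.
V_out = 0 + 900 × 0.004 V = 3.6 V.

3.6000 V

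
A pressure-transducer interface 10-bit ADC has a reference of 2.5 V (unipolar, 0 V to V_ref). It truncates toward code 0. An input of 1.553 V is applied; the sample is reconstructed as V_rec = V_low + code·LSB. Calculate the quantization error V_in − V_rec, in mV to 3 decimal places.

One LSB is 2.5 V / 1024 = 2.441 mV.
Scaled input = 636.1088 LSBs, so code = 636.
Reconstructed: 1.5527344 V.
Error = 1.553 − 1.5527344 = 0.000265625 V = 0.266 mV.

0.266 mV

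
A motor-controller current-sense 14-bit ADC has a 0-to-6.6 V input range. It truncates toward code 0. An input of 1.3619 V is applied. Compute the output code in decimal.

With 16384 levels over 6.6 V, one step is 402.83 µV.
(1.3619 − 0) / 0.000402832 = 3380.814 LSBs.
⌊·⌋(3380.814) = 3380.

code 3380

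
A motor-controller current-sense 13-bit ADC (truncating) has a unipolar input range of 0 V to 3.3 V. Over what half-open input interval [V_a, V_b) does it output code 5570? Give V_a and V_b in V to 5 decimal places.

[2.24377 V, 2.24418 V)

LSB = 3.3/2^13 = 402.83 µV.
V_a = V_low + 5570·LSB = 2.24377 V; V_b = V_low + 5571·LSB = 2.24418 V.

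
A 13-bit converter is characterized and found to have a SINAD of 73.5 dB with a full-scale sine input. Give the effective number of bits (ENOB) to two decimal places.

11.92 bits

ENOB = (SINAD − 1.76) / 6.02 = (73.5 − 1.76)/6.02 = 11.917.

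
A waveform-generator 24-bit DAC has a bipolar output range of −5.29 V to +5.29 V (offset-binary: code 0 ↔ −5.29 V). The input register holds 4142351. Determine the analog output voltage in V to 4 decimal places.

LSB = 10.58 V / 2^24 = 0.63 µV.
V_out = (−5.29) + 4142351 × 6.30617e-07 V = -2.67776 V.

-2.6778 V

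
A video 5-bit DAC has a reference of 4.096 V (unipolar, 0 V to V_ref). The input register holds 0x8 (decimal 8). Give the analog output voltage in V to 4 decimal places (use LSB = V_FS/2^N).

1.0240 V

LSB = 4.096 V / 2^5 = 128.000 mV.
Code 0x8 = 8 decimal.
V_out = 0 + 8 × 0.128 V = 1.024 V.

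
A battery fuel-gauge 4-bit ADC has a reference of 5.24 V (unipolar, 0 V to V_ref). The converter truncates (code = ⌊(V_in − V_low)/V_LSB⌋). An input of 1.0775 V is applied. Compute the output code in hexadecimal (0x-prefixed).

code 0x3 (decimal 3)

Full-scale span = 5.24 V; LSB = 5.24/2^4 = 327.500 mV.
(1.0775 − 0) / 0.3275 = 3.290 LSBs.
⌊·⌋(3.290) = 3.
In hexadecimal (0x-prefixed): 0x3.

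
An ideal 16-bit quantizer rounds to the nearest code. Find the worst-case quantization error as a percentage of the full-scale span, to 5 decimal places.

0.00076 %

Rounding → worst-case error = ½ LSB = V_FS/2^17, so 100/131072 = 0.000762939 % of full scale.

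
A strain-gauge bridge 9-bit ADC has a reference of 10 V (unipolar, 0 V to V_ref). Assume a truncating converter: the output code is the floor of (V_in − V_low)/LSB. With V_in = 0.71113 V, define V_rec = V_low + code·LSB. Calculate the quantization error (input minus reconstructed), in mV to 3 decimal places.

One LSB is 10 V / 512 = 19.531 mV.
(0.71113 − 0)/0.0195312 = 36.4099; ⌊·⌋ gives code 36.
V_rec = 0 + 36·0.0195312 = 0.703125 V.
V_in − V_rec = 0.008005 V = 8.005 mV.

8.005 mV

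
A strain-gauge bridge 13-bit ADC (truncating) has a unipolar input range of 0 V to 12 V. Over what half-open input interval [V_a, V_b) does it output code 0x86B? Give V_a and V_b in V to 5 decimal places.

LSB = 12/2^13 = 1.465 mV.
Code 0x86B = 2155 decimal.
V_a = V_low + 2155·LSB = 3.15674 V; V_b = V_low + 2156·LSB = 3.1582 V.

[3.15674 V, 3.15820 V)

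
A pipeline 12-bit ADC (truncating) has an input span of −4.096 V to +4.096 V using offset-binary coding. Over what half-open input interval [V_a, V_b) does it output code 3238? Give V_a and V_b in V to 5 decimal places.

LSB = 8.192/2^12 = 2.000 mV.
V_a = V_low + 3238·LSB = 2.38 V; V_b = V_low + 3239·LSB = 2.382 V.

[2.38000 V, 2.38200 V)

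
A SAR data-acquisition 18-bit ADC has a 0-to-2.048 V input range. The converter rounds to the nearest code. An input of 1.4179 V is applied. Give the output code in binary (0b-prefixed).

code 0b101100010011110011 (decimal 181491)

With 262144 levels over 2.048 V, one step is 7.81 µV.
(V_in − V_low)/LSB = (1.4179 − 0) / 7.8125e-06 = 181491.200.
Round → code 181491.
In binary (0b-prefixed): 0b101100010011110011.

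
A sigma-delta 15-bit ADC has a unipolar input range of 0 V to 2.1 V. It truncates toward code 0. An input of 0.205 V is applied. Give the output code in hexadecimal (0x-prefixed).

code 0xC7E (decimal 3198)

LSB = 2.1 V / 32768 = 64.09 µV.
(V_in − V_low)/LSB = (0.205 − 0) / 6.40869e-05 = 3198.781.
So the output code is 3198.
In hexadecimal (0x-prefixed): 0xC7E.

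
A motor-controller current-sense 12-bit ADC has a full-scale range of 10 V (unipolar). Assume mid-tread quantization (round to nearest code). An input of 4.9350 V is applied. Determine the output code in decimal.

code 2021

With 4096 levels over 10 V, one step is 2.441 mV.
(4.9350 − 0) / 0.00244141 = 2021.376 LSBs.
round(2021.376) = 2021.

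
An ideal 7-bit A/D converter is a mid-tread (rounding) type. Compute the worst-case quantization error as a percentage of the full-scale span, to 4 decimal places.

Rounding → worst-case error = ½ LSB = V_FS/2^8, so 100/256 = 0.390625 % of full scale.

0.3906 %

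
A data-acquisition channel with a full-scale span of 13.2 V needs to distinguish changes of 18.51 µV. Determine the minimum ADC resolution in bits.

20 bits

Number of steps required ≥ 13.2 V / 18.51 µV = 713128.04.
Need 2^N ≥ 713128.04; 2^19 = 524288, 2^20 = 1048576.
Minimum N = 20.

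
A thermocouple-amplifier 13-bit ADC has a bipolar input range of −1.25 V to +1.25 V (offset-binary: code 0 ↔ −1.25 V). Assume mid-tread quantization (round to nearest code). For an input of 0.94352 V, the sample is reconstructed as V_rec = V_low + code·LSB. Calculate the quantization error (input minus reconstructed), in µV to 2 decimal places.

One LSB is 2.5 V / 8192 = 305.18 µV.
Scaled input = 7187.7263 LSBs, so code = 7188.
Code 7188 maps back to (−1.25) + 7188×0.000305176 V = 0.94360352 V.
Difference: -8.35156e-05 V → -83.52 µV.

-83.52 µV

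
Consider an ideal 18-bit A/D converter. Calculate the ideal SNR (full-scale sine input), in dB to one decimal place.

110.1 dB

SNR ≈ 6.02·N + 1.76 dB = 6.02·18 + 1.76 = 110.12 dB.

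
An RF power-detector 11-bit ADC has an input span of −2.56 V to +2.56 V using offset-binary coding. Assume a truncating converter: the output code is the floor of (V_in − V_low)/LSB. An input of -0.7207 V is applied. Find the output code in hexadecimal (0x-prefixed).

code 0x2DF (decimal 735)

Full-scale span = 5.12 V; LSB = 5.12/2^11 = 2.500 mV.
(V_in − V_low)/LSB = (-0.7207 − (−2.56)) / 0.0025 = 735.720.
So the output code is 735.
In hexadecimal (0x-prefixed): 0x2DF.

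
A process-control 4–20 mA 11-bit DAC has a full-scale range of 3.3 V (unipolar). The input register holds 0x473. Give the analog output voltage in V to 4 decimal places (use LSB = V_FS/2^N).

LSB = 3.3 V / 2^11 = 1.611 mV.
Code 0x473 = 1139 decimal.
V_out = 0 + 1139 × 0.00161133 V = 1.8353 V.

1.8353 V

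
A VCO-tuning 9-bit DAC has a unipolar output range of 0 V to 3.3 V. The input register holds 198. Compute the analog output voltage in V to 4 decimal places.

1.2762 V

LSB = 3.3 V / 2^9 = 6.445 mV.
V_out = 0 + 198 × 0.00644531 V = 1.27617 V.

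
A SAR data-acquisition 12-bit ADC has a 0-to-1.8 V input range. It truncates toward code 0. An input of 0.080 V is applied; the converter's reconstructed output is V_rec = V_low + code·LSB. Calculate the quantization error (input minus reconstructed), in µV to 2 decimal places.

One LSB is 1.8 V / 4096 = 439.45 µV.
Scaled input = 182.0444 LSBs, so code = 182.
V_rec = 0 + 182·0.000439453 = 0.079980469 V.
Error = 0.080 − 0.079980469 = 1.95313e-05 V = 19.53 µV.

19.53 µV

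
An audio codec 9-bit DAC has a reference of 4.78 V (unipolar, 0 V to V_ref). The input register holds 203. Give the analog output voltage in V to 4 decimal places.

1.8952 V

LSB = 4.78 V / 2^9 = 9.336 mV.
V_out = 0 + 203 × 0.00933594 V = 1.8952 V.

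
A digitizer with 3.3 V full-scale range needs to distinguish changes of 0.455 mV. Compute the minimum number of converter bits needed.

Number of steps required ≥ 3.3 V / 0.455 mV = 7252.75.
Need 2^N ≥ 7252.75; 2^12 = 4096, 2^13 = 8192.
Minimum N = 13.

13 bits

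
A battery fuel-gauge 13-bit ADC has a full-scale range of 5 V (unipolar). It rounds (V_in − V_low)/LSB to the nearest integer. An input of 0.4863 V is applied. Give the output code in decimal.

With 8192 levels over 5 V, one step is 0.610 mV.
Input sits at 796.754 steps above V_low.
round(796.754) = 797.

code 797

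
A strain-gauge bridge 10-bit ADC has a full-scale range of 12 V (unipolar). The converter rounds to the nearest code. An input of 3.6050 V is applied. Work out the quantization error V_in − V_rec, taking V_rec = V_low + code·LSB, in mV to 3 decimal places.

LSB = 12/2^10 = 11.719 mV.
(3.6050 − 0)/0.0117188 = 307.6267; round gives code 308.
V_rec = 0 + 308·0.0117188 = 3.609375 V.
V_in − V_rec = -0.004375 V = -4.375 mV.

-4.375 mV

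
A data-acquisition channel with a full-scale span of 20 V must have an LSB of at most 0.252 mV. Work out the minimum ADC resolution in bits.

Number of steps required ≥ 20 V / 0.252 mV = 79365.08.
Need 2^N ≥ 79365.08; 2^16 = 65536, 2^17 = 131072.
Minimum N = 17.

17 bits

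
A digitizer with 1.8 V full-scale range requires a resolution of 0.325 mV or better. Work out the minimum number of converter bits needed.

Number of steps required ≥ 1.8 V / 0.325 mV = 5538.46.
Need 2^N ≥ 5538.46; 2^12 = 4096, 2^13 = 8192.
Minimum N = 13.

13 bits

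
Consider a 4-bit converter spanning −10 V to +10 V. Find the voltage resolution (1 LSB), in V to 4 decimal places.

Full-scale span = 20 V.
LSB = 20 / 2^4 = 20 / 16 = 1.25 V = 1.2500 V.

1.2500 V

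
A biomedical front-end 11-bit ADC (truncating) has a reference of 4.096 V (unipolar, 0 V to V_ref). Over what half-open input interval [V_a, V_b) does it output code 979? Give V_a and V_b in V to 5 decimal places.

[1.95800 V, 1.96000 V)

LSB = 4.096/2^11 = 2.000 mV.
V_a = V_low + 979·LSB = 1.958 V; V_b = V_low + 980·LSB = 1.96 V.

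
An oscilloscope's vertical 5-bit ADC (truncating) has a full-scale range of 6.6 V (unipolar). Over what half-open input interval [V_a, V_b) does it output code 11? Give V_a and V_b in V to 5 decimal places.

[2.26875 V, 2.47500 V)

LSB = 6.6/2^5 = 206.250 mV.
V_a = V_low + 11·LSB = 2.26875 V; V_b = V_low + 12·LSB = 2.475 V.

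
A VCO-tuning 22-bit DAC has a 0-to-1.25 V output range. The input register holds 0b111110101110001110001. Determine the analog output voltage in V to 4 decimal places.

LSB = 1.25 V / 2^22 = 0.30 µV.
Code 0b111110101110001110001 = 2055281 decimal.
V_out = 0 + 2055281 × 2.98023e-07 V = 0.612521 V.

0.6125 V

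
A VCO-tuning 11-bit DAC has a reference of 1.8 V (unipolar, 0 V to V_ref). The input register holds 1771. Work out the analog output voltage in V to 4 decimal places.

LSB = 1.8 V / 2^11 = 0.879 mV.
V_out = 0 + 1771 × 0.000878906 V = 1.55654 V.

1.5565 V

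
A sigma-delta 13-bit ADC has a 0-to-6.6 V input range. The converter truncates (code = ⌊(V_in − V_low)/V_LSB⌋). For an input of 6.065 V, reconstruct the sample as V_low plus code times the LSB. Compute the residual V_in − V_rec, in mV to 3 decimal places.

0.767 mV

Step size: 6.6 V ÷ 2^13 = 0.806 mV.
Scaled input = 7527.9515 LSBs, so code = 7527.
V_rec = 0 + 7527·0.000805664 = 6.0642334 V.
V_in − V_rec = 0.000766602 V = 0.767 mV.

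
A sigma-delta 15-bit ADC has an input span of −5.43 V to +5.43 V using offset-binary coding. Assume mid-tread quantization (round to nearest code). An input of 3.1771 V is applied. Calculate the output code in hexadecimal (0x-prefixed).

With 32768 levels over 10.86 V, one step is 331.42 µV.
(V_in − V_low)/LSB = (3.1771 − (−5.43)) / 0.000331421 = 25970.300.
Round → code 25970.
In hexadecimal (0x-prefixed): 0x6572.

code 0x6572 (decimal 25970)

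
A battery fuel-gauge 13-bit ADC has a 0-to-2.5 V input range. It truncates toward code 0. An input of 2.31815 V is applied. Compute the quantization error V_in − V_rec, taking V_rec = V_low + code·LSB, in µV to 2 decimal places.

One LSB is 2.5 V / 8192 = 305.18 µV.
(V_in − V_low)/LSB = (2.31815 − 0)/0.000305176 = 7596.1139 → code 7596 (floor).
Reconstructed: 2.3181152 V.
V_in − V_rec = 3.47656e-05 V = 34.77 µV.

34.77 µV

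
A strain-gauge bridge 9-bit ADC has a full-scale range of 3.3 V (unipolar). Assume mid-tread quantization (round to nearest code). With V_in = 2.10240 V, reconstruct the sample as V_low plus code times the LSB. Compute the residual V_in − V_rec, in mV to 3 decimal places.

Step size: 3.3 V ÷ 2^9 = 6.445 mV.
(V_in − V_low)/LSB = (2.10240 − 0)/0.00644531 = 326.1905 → code 326 (round).
Reconstructed: 2.1011719 V.
V_in − V_rec = 0.00122813 V = 1.228 mV.

1.228 mV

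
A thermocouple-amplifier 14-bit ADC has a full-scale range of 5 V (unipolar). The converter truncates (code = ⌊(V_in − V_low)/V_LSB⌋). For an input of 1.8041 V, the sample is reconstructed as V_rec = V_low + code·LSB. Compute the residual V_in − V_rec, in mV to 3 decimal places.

Step size: 5 V ÷ 2^14 = 305.18 µV.
Scaled input = 5911.6749 LSBs, so code = 5911.
V_rec = 0 + 5911·0.000305176 = 1.803894 V.
V_in − V_rec = 0.000205957 V = 0.206 mV.

0.206 mV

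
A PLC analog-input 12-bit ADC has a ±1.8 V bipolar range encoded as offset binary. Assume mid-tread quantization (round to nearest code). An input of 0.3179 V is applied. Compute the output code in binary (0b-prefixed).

Full-scale span = 3.6 V; LSB = 3.6/2^12 = 0.879 mV.
(0.3179 − (−1.8)) / 0.000878906 = 2409.700 LSBs.
So the output code is 2410.
In binary (0b-prefixed): 0b100101101010.

code 0b100101101010 (decimal 2410)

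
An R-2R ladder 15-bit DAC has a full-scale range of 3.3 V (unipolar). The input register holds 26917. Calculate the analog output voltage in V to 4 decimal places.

2.7108 V

LSB = 3.3 V / 2^15 = 100.71 µV.
V_out = 0 + 26917 × 0.000100708 V = 2.71076 V.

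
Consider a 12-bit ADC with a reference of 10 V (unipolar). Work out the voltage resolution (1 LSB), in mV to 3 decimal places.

Full-scale span = 10 V.
LSB = 10 / 2^12 = 10 / 4096 = 0.00244141 V = 2.441 mV.

2.441 mV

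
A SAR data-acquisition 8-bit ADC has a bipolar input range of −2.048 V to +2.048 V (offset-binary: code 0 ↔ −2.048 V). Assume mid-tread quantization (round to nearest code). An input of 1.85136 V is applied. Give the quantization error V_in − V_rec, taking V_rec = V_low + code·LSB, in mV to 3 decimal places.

Step size: 4.096 V ÷ 2^8 = 16.000 mV.
(V_in − V_low)/LSB = (1.85136 − (−2.048))/0.016 = 243.7100 → code 244 (round).
Reconstructed: 1.856 V.
Difference: -0.00464 V → -4.640 mV.

-4.640 mV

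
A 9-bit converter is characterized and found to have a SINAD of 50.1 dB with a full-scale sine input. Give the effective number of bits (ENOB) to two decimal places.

ENOB = (SINAD − 1.76) / 6.02 = (50.1 − 1.76)/6.02 = 8.030.

8.03 bits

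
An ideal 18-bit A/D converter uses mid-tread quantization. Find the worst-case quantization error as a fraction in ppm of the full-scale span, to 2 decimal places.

Rounding → worst-case error = ½ LSB = V_FS/2^19, so 1e+06/524288 = 1.90735 ppm of full scale.

1.91 ppm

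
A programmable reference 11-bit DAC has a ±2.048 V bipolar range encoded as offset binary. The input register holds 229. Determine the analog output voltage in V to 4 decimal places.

-1.5900 V

LSB = 4.096 V / 2^11 = 2.000 mV.
V_out = (−2.048) + 229 × 0.002 V = -1.59 V.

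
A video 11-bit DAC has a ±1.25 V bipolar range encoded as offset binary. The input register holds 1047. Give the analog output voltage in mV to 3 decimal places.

28.076 mV

LSB = 2.5 V / 2^11 = 1.221 mV.
V_out = (−1.25) + 1047 × 0.0012207 V = 0.0280762 V.
= 28.076 mV.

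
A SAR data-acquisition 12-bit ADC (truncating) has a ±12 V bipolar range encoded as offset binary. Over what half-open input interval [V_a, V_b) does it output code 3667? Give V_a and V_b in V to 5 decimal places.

LSB = 24/2^12 = 5.859 mV.
V_a = V_low + 3667·LSB = 9.48633 V; V_b = V_low + 3668·LSB = 9.49219 V.

[9.48633 V, 9.49219 V)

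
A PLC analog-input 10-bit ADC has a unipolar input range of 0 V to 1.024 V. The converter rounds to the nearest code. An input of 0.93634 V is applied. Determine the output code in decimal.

Full-scale span = 1.024 V; LSB = 1.024/2^10 = 1.000 mV.
Input sits at 936.340 steps above V_low.
So the output code is 936.

code 936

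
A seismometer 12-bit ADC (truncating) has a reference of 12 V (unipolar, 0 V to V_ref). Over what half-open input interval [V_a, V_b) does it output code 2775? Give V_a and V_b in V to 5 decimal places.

LSB = 12/2^12 = 2.930 mV.
V_a = V_low + 2775·LSB = 8.12988 V; V_b = V_low + 2776·LSB = 8.13281 V.

[8.12988 V, 8.13281 V)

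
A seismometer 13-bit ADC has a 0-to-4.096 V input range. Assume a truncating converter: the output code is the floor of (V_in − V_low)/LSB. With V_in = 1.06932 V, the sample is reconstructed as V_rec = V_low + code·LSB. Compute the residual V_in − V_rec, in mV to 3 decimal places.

0.320 mV

One LSB is 4.096 V / 8192 = 0.500 mV.
(1.06932 − 0)/0.0005 = 2138.6400; ⌊·⌋ gives code 2138.
Code 2138 maps back to 0 + 2138×0.0005 V = 1.069 V.
Error = 1.06932 − 1.069 = 0.00032 V = 0.320 mV.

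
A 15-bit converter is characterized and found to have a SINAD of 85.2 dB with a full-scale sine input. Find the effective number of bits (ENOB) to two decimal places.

13.86 bits

ENOB = (SINAD − 1.76) / 6.02 = (85.2 − 1.76)/6.02 = 13.860.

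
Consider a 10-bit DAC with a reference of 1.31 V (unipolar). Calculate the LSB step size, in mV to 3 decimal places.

1.279 mV

Full-scale span = 1.31 V.
LSB = 1.31 / 2^10 = 1.31 / 1024 = 0.0012793 V = 1.279 mV.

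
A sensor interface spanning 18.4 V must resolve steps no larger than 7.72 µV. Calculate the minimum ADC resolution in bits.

22 bits

Number of steps required ≥ 18.4 V / 7.72 µV = 2383419.69.
Need 2^N ≥ 2383419.69; 2^21 = 2097152, 2^22 = 4194304.
Minimum N = 22.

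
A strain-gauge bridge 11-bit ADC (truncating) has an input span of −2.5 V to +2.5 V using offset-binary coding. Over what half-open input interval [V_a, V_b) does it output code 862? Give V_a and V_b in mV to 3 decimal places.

LSB = 5/2^11 = 2.441 mV.
V_a = V_low + 862·LSB = -0.395508 V; V_b = V_low + 863·LSB = -0.393066 V.

[-395.508 mV, -393.066 mV)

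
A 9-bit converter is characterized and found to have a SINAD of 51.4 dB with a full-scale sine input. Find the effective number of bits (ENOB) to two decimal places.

8.25 bits

ENOB = (SINAD − 1.76) / 6.02 = (51.4 − 1.76)/6.02 = 8.246.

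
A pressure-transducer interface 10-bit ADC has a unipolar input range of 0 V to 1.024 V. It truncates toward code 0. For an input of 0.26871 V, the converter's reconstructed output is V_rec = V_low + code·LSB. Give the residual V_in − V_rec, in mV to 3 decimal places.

0.710 mV

LSB = 1.024/2^10 = 1.000 mV.
(V_in − V_low)/LSB = (0.26871 − 0)/0.001 = 268.7100 → code 268 (floor).
V_rec = 0 + 268·0.001 = 0.268 V.
Difference: 0.00071 V → 0.710 mV.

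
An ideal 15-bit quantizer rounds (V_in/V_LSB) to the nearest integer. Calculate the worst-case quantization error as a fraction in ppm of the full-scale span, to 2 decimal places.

15.26 ppm

Rounding → worst-case error = ½ LSB = V_FS/2^16, so 1e+06/65536 = 15.2588 ppm of full scale.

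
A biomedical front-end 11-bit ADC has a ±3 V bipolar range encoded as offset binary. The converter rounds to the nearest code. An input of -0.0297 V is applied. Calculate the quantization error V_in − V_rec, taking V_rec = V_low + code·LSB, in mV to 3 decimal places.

-0.403 mV

LSB = 6/2^11 = 2.930 mV.
(-0.0297 − (−3))/0.00292969 = 1013.8624; round gives code 1014.
Code 1014 maps back to (−3) + 1014×0.00292969 V = -0.029296875 V.
Error = -0.0297 − (−0.029296875) = -0.000403125 V = -0.403 mV.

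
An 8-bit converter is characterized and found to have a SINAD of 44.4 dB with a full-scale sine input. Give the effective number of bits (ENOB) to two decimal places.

7.08 bits

ENOB = (SINAD − 1.76) / 6.02 = (44.4 − 1.76)/6.02 = 7.083.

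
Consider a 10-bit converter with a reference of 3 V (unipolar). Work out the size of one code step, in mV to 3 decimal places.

Full-scale span = 3 V.
LSB = 3 / 2^10 = 3 / 1024 = 0.00292969 V = 2.930 mV.

2.930 mV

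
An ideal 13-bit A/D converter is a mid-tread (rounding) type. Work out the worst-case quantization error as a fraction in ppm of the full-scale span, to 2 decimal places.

61.04 ppm

Rounding → worst-case error = ½ LSB = V_FS/2^14, so 1e+06/16384 = 61.0352 ppm of full scale.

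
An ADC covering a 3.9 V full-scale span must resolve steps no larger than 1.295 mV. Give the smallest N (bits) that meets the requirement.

12 bits

Number of steps required ≥ 3.9 V / 1.295 mV = 3011.58.
Need 2^N ≥ 3011.58; 2^11 = 2048, 2^12 = 4096.
Minimum N = 12.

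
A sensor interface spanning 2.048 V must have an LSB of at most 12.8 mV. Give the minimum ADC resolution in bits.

8 bits

Number of steps required ≥ 2.048 V / 12.8 mV = 160.00.
Need 2^N ≥ 160.00; 2^7 = 128, 2^8 = 256.
Minimum N = 8.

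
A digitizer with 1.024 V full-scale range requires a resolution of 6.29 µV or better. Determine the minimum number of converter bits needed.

Number of steps required ≥ 1.024 V / 6.29 µV = 162798.09.
Need 2^N ≥ 162798.09; 2^17 = 131072, 2^18 = 262144.
Minimum N = 18.

18 bits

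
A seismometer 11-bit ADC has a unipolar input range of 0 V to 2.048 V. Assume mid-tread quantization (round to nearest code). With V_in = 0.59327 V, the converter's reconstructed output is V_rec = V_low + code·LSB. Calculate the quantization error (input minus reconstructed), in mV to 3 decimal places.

One LSB is 2.048 V / 2048 = 1.000 mV.
(0.59327 − 0)/0.001 = 593.2700; round gives code 593.
Reconstructed: 0.593 V.
V_in − V_rec = 0.00027 V = 0.270 mV.

0.270 mV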